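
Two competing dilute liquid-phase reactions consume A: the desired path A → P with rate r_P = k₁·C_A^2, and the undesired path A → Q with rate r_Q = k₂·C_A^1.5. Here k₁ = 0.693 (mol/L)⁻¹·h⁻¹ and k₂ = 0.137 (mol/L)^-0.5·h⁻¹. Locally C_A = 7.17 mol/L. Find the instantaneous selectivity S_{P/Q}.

S_{P/Q} = r_P/r_Q = (k₁·C_A^2)/(k₂·C_A^1.5) = (k₁/k₂)·C_A^0.5.
= (0.693×7.170^2) / (0.137×7.170^1.5) = 35.63/2.630 = 13.5.
Since the desired path is higher order in A, keeping C_A high (PFR or concentrated feed) favours P.

13.5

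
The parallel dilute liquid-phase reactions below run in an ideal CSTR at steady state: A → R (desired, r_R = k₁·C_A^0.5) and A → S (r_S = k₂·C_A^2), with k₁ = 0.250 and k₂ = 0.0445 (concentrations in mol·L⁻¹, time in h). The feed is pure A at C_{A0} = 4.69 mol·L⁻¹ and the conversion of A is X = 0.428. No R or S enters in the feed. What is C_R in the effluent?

1.13 mol·L⁻¹

Exit C_A = C_{A0}(1−X) = 4.69×0.572 = 2.683 mol·L⁻¹.
Rates in a CSTR are evaluated at the outlet concentration: r_R = 0.250×2.683^0.5 = 0.4095, r_S = 0.0445×2.683^2 = 0.3203.
Fraction of consumed A going to R: r_R/(r_R+r_S) = 0.5611.
C_R = 0.5611·C_{A0}·X = 0.5611×4.69×0.428 = 1.13 mol·L⁻¹.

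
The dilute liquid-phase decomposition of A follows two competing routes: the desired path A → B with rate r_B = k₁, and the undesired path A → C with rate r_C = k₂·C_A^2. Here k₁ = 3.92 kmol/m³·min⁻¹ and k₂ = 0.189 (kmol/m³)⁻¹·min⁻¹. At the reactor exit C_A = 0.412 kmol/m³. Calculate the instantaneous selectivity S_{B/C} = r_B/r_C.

S_{B/C} = r_B/r_C = (k₁)/(k₂·C_A^2) = (k₁/k₂)·C_A^-2.
= (3.92) / (0.189×0.4120^2) = 3.920/0.03208 = 122.
The undesired path is higher order in A, so low C_A (CSTR or dilute feed) favours B.

122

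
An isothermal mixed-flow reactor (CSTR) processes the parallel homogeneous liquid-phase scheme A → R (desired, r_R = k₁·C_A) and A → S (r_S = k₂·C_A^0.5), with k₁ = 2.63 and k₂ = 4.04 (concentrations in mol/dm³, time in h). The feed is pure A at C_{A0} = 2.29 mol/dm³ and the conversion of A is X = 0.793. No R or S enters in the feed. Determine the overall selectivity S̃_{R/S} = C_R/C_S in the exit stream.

Exit C_A = C_{A0}(1−X) = 2.29×0.207 = 0.4740 mol/dm³.
A CSTR operates uniformly at the exit composition, giving r_R = 1.247 and r_S = 2.782 (each k·C_A^n at C_A = 0.4740).
Overall selectivity = C_R/C_S = r_Rτ/(r_Sτ) = r_R/r_S = 0.448.

0.448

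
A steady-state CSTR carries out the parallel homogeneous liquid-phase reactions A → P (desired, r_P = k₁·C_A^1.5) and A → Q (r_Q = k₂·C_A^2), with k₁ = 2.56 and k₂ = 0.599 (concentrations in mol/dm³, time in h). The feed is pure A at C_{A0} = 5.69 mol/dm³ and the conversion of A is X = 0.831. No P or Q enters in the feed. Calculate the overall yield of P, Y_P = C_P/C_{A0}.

0.676

Exit C_A = C_{A0}(1−X) = 5.69×0.169 = 0.9616 mol/dm³.
A CSTR operates uniformly at the exit composition, giving r_P = 2.414 and r_Q = 0.5539 (each k·C_A^n at C_A = 0.9616).
Fraction of consumed A going to P: r_P/(r_P+r_Q) = 0.8134.
C_P = 0.8134·C_{A0}·X = 0.8134×5.69×0.831 = 3.85 mol/dm³; Y_P = C_P/C_{A0} = 0.676.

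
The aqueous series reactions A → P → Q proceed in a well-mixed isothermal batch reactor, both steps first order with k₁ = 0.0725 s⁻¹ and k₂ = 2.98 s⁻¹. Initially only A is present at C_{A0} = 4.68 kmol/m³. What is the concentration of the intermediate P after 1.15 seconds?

Solving the coupled first-order balances gives C_P(t) = [k₁/(k₂−k₁)]·C_{A0}·(e^(−k₁t) − e^(−k₂t)).
e^(−k₁t) = e^(−0.0725×1.15) = e^(−0.08337) = 0.9200; e^(−k₂t) = e^(−3.427) = 0.03248.
C_P = 0.0725×4.68/(2.98−0.0725) × (0.9200−0.03248) = 0.1167×0.8875 = 0.1036 kmol/m³.

0.104 kmol/m³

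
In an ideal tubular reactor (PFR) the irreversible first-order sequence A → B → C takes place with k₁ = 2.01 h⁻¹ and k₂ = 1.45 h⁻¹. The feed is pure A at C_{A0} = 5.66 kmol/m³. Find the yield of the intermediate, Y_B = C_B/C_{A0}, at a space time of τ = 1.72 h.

0.183

The intermediate concentration in a first-order A→B→C sequence is C_B = k₁C_{A0}(e^(−k₁τ) − e^(−k₂τ))/(k₂−k₁).
e^(−k₁τ) = e^(−2.01×1.72) = e^(−3.457) = 0.03152; e^(−k₂τ) = e^(−2.494) = 0.08258.
C_B = 2.01×5.66/(1.45−2.01) × (0.03152−0.08258) = (-20.32)×(-0.05106) = 1.037 kmol/m³.
Y_B = C_B/C_{A0} = 1.037/5.66 = 0.183.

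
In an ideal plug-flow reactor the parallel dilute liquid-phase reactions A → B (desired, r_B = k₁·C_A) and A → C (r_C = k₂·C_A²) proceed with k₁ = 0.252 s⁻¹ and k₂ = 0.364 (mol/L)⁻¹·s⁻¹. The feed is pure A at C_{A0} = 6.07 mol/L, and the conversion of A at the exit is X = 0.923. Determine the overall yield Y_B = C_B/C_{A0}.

C_A = C_{A0}(1−X) = 0.4674 mol/L.
Along a PFR/batch, dC_B/dC_A = −r_B/(r_B+r_C) = −k₁/(k₁+k₂·C_A).
Integrating from C_{A0} to C_A: C_B = (0.252/0.364)·ln[(0.252+0.364·6.07)/(0.252+0.364·0.467)] = 0.6923·ln(2.461/0.4221) = 1.221 mol/L.
Y_B = C_B/C_{A0} = 1.221/6.07 = 0.201.

0.201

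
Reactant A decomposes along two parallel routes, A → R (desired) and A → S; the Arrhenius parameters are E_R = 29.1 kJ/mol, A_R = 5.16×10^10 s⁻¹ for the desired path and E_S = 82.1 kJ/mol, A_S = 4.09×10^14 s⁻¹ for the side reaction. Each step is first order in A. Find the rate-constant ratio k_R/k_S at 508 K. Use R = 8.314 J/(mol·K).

Since both paths have the same order in A, the concentration cancels and S_{R/S} = k_R/k_S = (A_R/A_S)·exp[(E_S−E_R)/(RT)].
(E_S−E_R)/(RT) = (82.1−29.1)×10³/(8.314×508) = 53000/4224 = 12.55.
k_R/k_S = (5.16×10^10/4.09×10^14)·exp(12.55) = 1.262×10^-4 × 2.818×10^5 = 35.5.
Since E_R < E_S, lowering the temperature improves selectivity toward R.

35.5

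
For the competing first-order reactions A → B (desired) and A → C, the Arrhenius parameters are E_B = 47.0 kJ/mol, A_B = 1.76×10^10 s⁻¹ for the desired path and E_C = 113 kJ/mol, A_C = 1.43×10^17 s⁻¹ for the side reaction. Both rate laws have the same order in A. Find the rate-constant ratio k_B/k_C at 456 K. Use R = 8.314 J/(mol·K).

Since both paths have the same order in A, the concentration cancels and S_{B/C} = k_B/k_C = (A_B/A_C)·exp[(E_C−E_B)/(RT)].
(E_C−E_B)/(RT) = (113−47.0)×10³/(8.314×456) = 66000/3791 = 17.41.
k_B/k_C = (1.76×10^10/1.43×10^17)·exp(17.41) = 1.231×10^-7 × 3.635×10^7 = 4.47.
Since E_B < E_C, lowering the temperature improves selectivity toward B.

4.47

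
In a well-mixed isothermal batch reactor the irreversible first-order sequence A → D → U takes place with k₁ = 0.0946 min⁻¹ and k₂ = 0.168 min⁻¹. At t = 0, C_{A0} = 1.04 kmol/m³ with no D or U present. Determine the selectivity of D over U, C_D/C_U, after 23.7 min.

Solving the coupled first-order balances gives C_D(t) = [k₁/(k₂−k₁)]·C_{A0}·(e^(−k₁t) − e^(−k₂t)).
e^(−k₁t) = e^(−0.0946×23.7) = e^(−2.242) = 0.1062; e^(−k₂t) = e^(−3.982) = 0.01866.
C_D = 0.0946×1.04/(0.168−0.0946) × (0.1062−0.01866) = 1.340×0.08759 = 0.1174 kmol/m³.
C_A = C_{A0}e^(−k₁t) = 0.1105 kmol/m³, so C_U = C_{A0}−C_A−C_D = 0.8121 kmol/m³; C_D/C_U = 0.145.

0.145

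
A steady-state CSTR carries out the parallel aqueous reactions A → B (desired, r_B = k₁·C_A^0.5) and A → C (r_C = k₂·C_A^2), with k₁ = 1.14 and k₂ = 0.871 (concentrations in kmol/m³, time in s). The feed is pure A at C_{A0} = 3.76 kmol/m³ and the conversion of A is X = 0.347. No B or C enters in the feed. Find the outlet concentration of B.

0.331 kmol/m³

Exit C_A = C_{A0}(1−X) = 3.76×0.653 = 2.455 kmol/m³.
In a CSTR the entire volume is at exit conditions, so r_B = 1.14×2.455^0.5 = 1.786 and r_C = 0.871×2.455^2 = 5.251.
Fraction of consumed A going to B: r_B/(r_B+r_C) = 0.2538.
C_B = 0.2538·C_{A0}·X = 0.2538×3.76×0.347 = 0.331 kmol/m³.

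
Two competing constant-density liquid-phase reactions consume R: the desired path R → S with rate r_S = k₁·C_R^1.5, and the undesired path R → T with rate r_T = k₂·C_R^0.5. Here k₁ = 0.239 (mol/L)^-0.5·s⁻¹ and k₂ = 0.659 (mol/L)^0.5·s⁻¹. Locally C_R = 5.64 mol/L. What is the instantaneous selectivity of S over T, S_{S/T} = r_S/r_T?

S_{S/T} = r_S/r_T = (k₁·C_R^1.5)/(k₂·C_R^0.5) = (k₁/k₂)·C_R.
= (0.239×5.640^1.5) / (0.659×5.640^0.5) = 3.201/1.565 = 2.05.

2.05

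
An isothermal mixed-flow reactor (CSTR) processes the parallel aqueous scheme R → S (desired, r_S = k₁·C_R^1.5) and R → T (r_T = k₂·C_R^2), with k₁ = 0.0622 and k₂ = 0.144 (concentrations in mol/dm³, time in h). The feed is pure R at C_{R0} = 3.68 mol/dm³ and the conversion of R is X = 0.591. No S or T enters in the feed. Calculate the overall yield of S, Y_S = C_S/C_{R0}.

0.154

Exit C_R = C_{R0}(1−X) = 3.68×0.409 = 1.505 mol/dm³.
Rates in a CSTR are evaluated at the outlet concentration: r_S = 0.0622×1.505^1.5 = 0.1149, r_T = 0.144×1.505^2 = 0.3262.
Fraction of consumed R going to S: r_S/(r_S+r_T) = 0.2604.
C_S = 0.2604·C_{R0}·X = 0.2604×3.68×0.591 = 0.566 mol/dm³; Y_S = C_S/C_{R0} = 0.154.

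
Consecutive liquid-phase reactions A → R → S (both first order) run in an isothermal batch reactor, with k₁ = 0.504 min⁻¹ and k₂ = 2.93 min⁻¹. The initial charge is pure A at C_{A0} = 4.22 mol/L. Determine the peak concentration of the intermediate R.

0.504 mol/L

Evaluating C_R at t_opt = ln(k₂/k₁)/(k₂−k₁) gives C_{R,max}/C_{A0} = (k₁/k₂)^[k₂/(k₂−k₁)].
= (0.504/2.93)^(2.93/(2.93−0.504)) = (0.1720)^(1.208) = 0.1193.
C_{R,max} = 0.1193×4.22 = 0.504 mol/L.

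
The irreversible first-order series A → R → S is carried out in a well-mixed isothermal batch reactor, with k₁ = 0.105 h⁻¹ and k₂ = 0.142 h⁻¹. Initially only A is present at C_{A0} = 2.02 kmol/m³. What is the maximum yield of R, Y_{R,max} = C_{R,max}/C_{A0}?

0.314

Evaluating C_R at t_opt = ln(k₂/k₁)/(k₂−k₁) gives C_{R,max}/C_{A0} = (k₁/k₂)^[k₂/(k₂−k₁)].
= (0.105/0.142)^(0.142/(0.142−0.105)) = (0.7394)^(3.838) = 0.3140.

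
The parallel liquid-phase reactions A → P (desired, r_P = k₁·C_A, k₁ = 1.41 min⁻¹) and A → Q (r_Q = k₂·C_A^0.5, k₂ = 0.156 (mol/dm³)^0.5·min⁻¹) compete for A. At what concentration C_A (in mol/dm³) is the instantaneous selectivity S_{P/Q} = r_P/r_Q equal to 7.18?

0.631 mol/dm³

S_{P/Q} = (k₁/k₂)·C_A^0.5 ⇒ C_A = (S·k₂/k₁)^(2).
= (7.18×0.156/1.41)^(2) = (0.7944)^(2) = 0.631 mol/dm³.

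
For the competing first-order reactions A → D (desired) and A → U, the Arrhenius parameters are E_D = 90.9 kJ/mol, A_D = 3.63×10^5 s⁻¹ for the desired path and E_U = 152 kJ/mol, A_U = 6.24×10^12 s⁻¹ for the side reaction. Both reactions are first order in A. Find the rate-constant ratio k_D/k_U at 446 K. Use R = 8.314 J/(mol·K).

k_D/k_U = (A_D/A_U)·exp[−(E_D−E_U)/(RT)] = (A_D/A_U)·exp[(E_U−E_D)/(RT)].
(E_U−E_D)/(RT) = (152−90.9)×10³/(8.314×446) = 61100/3708 = 16.48.
k_D/k_U = (3.63×10^5/6.24×10^12)·exp(16.48) = 5.817×10^-8 × 1.433×10^7 = 0.833.

0.833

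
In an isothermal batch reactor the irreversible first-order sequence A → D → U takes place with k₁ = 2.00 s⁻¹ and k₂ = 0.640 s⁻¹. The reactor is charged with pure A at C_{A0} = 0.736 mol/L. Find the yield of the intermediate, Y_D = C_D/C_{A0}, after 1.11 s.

0.563

Solving the coupled first-order balances gives C_D(t) = [k₁/(k₂−k₁)]·C_{A0}·(e^(−k₁t) − e^(−k₂t)).
e^(−k₁t) = e^(−2.00×1.11) = e^(−2.220) = 0.1086; e^(−k₂t) = e^(−0.7104) = 0.4914.
C_D = 2.00×0.736/(0.640−2.00) × (0.1086−0.4914) = (-1.082)×(-0.3828) = 0.4144 mol/L.
Y_D = C_D/C_{A0} = 0.4144/0.736 = 0.563.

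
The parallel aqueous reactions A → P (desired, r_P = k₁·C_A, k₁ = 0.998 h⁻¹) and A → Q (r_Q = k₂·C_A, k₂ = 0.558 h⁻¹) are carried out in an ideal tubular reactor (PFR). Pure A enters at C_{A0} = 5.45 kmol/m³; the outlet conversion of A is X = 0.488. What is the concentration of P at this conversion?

C_A = C_{A0}(1−X) = 2.790 kmol/m³.
Both paths are first order in A, so the instantaneous fraction to P is constant: dC_P/d(−C_A) = k₁/(k₁+k₂) = 0.6414.
C_P = 0.6414·(C_{A0}−C_A) = 0.6414×2.660 = 1.71 kmol/m³.

1.71 kmol/m³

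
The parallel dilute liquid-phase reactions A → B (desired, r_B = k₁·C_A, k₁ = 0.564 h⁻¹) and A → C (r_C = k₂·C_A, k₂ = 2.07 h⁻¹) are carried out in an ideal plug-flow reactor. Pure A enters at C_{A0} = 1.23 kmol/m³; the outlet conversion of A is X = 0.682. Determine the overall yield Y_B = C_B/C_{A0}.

0.146

C_A = C_{A0}(1−X) = 0.3911 kmol/m³.
Both paths are first order in A, so the instantaneous fraction to B is constant: dC_B/d(−C_A) = k₁/(k₁+k₂) = 0.2141.
C_B = 0.2141·(C_{A0}−C_A) = 0.2141×0.8389 = 0.180 kmol/m³.
Y_B = C_B/C_{A0} = 0.1796/1.23 = 0.146.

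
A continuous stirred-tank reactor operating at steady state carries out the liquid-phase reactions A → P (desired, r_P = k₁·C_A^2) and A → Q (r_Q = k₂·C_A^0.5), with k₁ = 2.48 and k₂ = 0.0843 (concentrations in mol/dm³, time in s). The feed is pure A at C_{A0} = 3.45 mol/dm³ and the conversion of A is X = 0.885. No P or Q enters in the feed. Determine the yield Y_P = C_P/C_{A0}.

Exit C_A = C_{A0}(1−X) = 3.45×0.115 = 0.3967 mol/dm³.
In a CSTR the entire volume is at exit conditions, so r_P = 2.48×0.3967^2 = 0.3904 and r_Q = 0.0843×0.3967^0.5 = 0.05310.
Fraction of consumed A going to P: r_P/(r_P+r_Q) = 0.8803.
C_P = 0.8803·C_{A0}·X = 0.8803×3.45×0.885 = 2.69 mol/dm³; Y_P = C_P/C_{A0} = 0.779.

0.779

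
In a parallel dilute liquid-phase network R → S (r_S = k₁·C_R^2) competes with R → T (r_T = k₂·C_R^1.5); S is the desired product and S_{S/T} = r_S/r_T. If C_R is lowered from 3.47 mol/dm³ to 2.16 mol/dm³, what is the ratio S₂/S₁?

S_{S/T} = (k₁/k₂)·C_R^0.5, so S₂/S₁ = (C_{R,2}/C_{R,1})^0.5.
= (2.16/3.47)^0.5 = (0.6225)^0.5 = 0.789.

0.789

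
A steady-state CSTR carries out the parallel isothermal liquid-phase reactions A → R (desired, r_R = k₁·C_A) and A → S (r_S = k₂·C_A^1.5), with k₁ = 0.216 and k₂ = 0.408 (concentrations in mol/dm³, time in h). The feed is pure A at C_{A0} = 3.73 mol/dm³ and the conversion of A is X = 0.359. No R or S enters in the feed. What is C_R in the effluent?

Exit C_A = C_{A0}(1−X) = 3.73×0.641 = 2.391 mol/dm³.
Rates in a CSTR are evaluated at the outlet concentration: r_R = 0.216×2.391 = 0.5164, r_S = 0.408×2.391^1.5 = 1.508.
Fraction of consumed A going to R: r_R/(r_R+r_S) = 0.2551.
C_R = 0.2551·C_{A0}·X = 0.2551×3.73×0.359 = 0.342 mol/dm³.

0.342 mol/dm³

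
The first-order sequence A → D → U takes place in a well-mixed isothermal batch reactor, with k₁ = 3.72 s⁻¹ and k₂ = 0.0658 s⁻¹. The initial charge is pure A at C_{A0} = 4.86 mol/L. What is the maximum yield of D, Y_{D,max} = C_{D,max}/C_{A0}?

0.930

At the optimum, C_{D,max}/C_{A0} = (k₁/k₂)^[k₂/(k₂−k₁)].
= (3.72/0.0658)^(0.0658/(0.0658−3.72)) = (56.53)^(-0.01801) = 0.9299.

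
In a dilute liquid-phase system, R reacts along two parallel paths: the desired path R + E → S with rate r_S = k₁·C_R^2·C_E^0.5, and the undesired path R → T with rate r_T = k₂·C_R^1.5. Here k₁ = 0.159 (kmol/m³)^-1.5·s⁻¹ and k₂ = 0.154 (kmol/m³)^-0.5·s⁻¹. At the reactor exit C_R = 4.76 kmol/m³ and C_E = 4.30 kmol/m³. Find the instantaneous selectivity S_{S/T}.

4.67

S_{S/T} = r_S/r_T = (k₁·C_R^2·C_E^0.5)/(k₂·C_R^1.5) = (k₁/k₂)·C_R^0.5·C_E^0.5.
= (0.159×4.760^2×4.300^0.5) / (0.154×4.760^1.5) = 7.470/1.599 = 4.67.
Since the desired path is higher order in R, keeping C_R high (PFR or concentrated feed) favours S.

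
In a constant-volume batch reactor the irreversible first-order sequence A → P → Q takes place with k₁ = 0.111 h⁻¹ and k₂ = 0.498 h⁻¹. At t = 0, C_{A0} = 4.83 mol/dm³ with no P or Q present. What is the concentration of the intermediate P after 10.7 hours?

0.416 mol/dm³

Solving the coupled first-order balances gives C_P(t) = [k₁/(k₂−k₁)]·C_{A0}·(e^(−k₁t) − e^(−k₂t)).
e^(−k₁t) = e^(−0.111×10.7) = e^(−1.188) = 0.3049; e^(−k₂t) = e^(−5.329) = 0.004851.
C_P = 0.111×4.83/(0.498−0.111) × (0.3049−0.004851) = 1.385×0.3001 = 0.4157 mol/dm³.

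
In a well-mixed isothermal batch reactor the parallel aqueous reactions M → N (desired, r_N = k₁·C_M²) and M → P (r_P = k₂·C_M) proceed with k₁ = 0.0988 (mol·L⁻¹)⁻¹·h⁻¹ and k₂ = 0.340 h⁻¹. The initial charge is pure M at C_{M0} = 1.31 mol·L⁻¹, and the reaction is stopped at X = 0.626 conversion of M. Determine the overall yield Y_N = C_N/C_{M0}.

0.128

C_M = C_{M0}(1−X) = 0.4899 mol·L⁻¹.
Along a PFR/batch, dC_P/dC_M = −r_P/(r_N+r_P) = −k₂/(k₂+k₁·C_M).
Integrating from C_{M0} to C_M: C_P = (0.340/0.0988)·ln[(0.340+0.0988·1.31)/(0.340+0.0988·0.490)] = 3.441·ln(0.4694/0.3884) = 0.6520 mol·L⁻¹.
Then C_N = (C_{M0}−C_M) − C_P = 0.8201 − 0.6520 = 0.1681 mol·L⁻¹.
Y_N = C_N/C_{M0} = 0.1681/1.31 = 0.128.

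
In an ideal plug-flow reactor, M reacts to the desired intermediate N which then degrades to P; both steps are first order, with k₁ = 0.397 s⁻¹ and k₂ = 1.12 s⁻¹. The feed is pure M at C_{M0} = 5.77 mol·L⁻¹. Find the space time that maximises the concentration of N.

1.43 s

For first-order series the maximum of C_N occurs at τ_opt = ln(k₂/k₁)/(k₂−k₁).
= ln(1.12/0.397)/(1.12−0.397) = ln(2.821)/0.7230 = 1.037/0.7230 = 1.43 s.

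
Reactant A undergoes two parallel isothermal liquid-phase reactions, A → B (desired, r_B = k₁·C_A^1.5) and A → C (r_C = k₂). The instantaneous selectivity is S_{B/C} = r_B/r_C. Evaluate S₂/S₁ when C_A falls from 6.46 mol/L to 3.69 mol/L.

S_{B/C} = (k₁/k₂)·C_A^1.5, so S₂/S₁ = (C_{A,2}/C_{A,1})^1.5.
= (3.69/6.46)^1.5 = (0.5712)^1.5 = 0.432.

0.432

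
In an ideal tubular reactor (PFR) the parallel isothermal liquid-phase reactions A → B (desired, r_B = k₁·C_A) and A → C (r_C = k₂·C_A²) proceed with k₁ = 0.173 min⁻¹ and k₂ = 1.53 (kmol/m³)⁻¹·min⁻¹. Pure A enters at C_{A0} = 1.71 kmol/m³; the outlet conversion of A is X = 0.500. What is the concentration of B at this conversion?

C_A = C_{A0}(1−X) = 0.8550 kmol/m³.
Along a PFR/batch, dC_B/dC_A = −r_B/(r_B+r_C) = −k₁/(k₁+k₂·C_A).
Integrating from C_{A0} to C_A: C_B = (0.173/1.53)·ln[(0.173+1.53·1.71)/(0.173+1.53·0.855)] = 0.1131·ln(2.789/1.481) = 0.07157 kmol/m³.

0.0716 kmol/m³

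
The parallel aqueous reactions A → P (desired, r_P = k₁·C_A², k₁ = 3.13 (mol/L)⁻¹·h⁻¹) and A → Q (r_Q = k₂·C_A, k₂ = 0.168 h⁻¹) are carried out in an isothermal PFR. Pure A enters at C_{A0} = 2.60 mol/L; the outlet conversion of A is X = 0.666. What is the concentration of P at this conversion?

C_A = C_{A0}(1−X) = 0.8684 mol/L.
Along a PFR/batch, dC_Q/dC_A = −r_Q/(r_P+r_Q) = −k₂/(k₂+k₁·C_A).
Integrating from C_{A0} to C_A: C_Q = (0.168/3.13)·ln[(0.168+3.13·2.60)/(0.168+3.13·0.868)] = 0.05367·ln(8.306/2.886) = 0.05674 mol/L.
Then C_P = (C_{A0}−C_A) − C_Q = 1.732 − 0.05674 = 1.675 mol/L.

1.67 mol/L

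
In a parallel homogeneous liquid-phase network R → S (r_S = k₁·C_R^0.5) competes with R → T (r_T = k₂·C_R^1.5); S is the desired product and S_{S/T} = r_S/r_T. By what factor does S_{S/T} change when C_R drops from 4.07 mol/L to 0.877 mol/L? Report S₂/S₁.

4.64

S_{S/T} = (k₁/k₂)·C_R⁻¹, so S₂/S₁ = (C_{R,2}/C_{R,1})⁻¹.
= 4.07/0.877 = 4.64.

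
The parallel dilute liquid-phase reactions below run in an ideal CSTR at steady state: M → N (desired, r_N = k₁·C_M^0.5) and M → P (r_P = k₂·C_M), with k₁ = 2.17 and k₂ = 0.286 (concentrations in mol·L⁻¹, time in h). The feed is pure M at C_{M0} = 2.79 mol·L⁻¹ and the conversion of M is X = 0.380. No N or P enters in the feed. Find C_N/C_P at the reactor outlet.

Exit C_M = C_{M0}(1−X) = 2.79×0.620 = 1.730 mol·L⁻¹.
A CSTR operates uniformly at the exit composition, giving r_N = 2.854 and r_P = 0.4947 (each k·C_M^n at C_M = 1.730).
Overall selectivity = C_N/C_P = r_Nτ/(r_Pτ) = r_N/r_P = 5.77.

5.77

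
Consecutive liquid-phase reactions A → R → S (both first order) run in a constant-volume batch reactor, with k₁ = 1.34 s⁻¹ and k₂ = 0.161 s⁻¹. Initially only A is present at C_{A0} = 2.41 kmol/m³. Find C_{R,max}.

For a first-order series the maximum intermediate yield is C_{R,max}/C_{A0} = (k₁/k₂)^[k₂/(k₂−k₁)].
= (1.34/0.161)^(0.161/(0.161−1.34)) = (8.323)^(-0.1366) = 0.7487.
C_{R,max} = 0.7487×2.41 = 1.80 kmol/m³.

1.80 kmol/m³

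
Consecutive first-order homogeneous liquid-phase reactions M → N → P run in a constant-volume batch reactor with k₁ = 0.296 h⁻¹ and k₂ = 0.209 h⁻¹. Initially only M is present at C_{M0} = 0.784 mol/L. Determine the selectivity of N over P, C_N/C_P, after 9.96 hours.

0.351

Solving the coupled first-order balances gives C_N(t) = [k₁/(k₂−k₁)]·C_{M0}·(e^(−k₁t) − e^(−k₂t)).
e^(−k₁t) = e^(−0.296×9.96) = e^(−2.948) = 0.05244; e^(−k₂t) = e^(−2.082) = 0.1247.
C_N = 0.296×0.784/(0.209−0.296) × (0.05244−0.1247) = (-2.667)×(-0.07229) = 0.1928 mol/L.
C_M = C_{M0}e^(−k₁t) = 0.04111 mol/L, so C_P = C_{M0}−C_M−C_N = 0.5501 mol/L; C_N/C_P = 0.351.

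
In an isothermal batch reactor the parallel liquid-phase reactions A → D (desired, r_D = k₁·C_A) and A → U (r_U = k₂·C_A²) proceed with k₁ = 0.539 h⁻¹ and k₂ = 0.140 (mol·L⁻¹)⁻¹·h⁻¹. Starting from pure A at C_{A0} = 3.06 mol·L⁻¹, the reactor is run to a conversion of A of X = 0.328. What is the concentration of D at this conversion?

C_A = C_{A0}(1−X) = 2.056 mol·L⁻¹.
Along a PFR/batch, dC_D/dC_A = −r_D/(r_D+r_U) = −k₁/(k₁+k₂·C_A).
Integrating from C_{A0} to C_A: C_D = (0.539/0.140)·ln[(0.539+0.140·3.06)/(0.539+0.140·2.06)] = 3.850·ln(0.9674/0.8269) = 0.6042 mol·L⁻¹.

0.604 mol·L⁻¹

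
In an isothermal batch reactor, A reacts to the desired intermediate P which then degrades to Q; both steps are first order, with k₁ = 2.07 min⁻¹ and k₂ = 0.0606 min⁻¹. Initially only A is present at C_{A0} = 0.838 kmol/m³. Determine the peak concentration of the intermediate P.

0.753 kmol/m³

Evaluating C_P at t_opt = ln(k₂/k₁)/(k₂−k₁) gives C_{P,max}/C_{A0} = (k₁/k₂)^[k₂/(k₂−k₁)].
= (2.07/0.0606)^(0.0606/(0.0606−2.07)) = (34.16)^(-0.03016) = 0.8990.
C_{P,max} = 0.8990×0.838 = 0.753 kmol/m³.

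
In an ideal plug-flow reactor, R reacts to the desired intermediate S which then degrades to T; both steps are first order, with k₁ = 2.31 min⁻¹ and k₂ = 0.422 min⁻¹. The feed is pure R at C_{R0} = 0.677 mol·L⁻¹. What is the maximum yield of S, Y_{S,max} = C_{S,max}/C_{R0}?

0.684

Evaluating C_S at τ_opt = ln(k₂/k₁)/(k₂−k₁) gives C_{S,max}/C_{R0} = (k₁/k₂)^[k₂/(k₂−k₁)].
= (2.31/0.422)^(0.422/(0.422−2.31)) = (5.474)^(-0.2235) = 0.6839.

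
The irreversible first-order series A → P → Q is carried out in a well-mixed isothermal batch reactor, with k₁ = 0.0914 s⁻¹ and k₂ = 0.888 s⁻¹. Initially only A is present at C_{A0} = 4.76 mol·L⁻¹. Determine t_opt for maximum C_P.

2.85 s

Setting dC_P/dt = 0 gives t_opt = ln(k₂/k₁)/(k₂−k₁).
= ln(0.888/0.0914)/(0.888−0.0914) = ln(9.716)/0.7966 = 2.274/0.7966 = 2.85 s.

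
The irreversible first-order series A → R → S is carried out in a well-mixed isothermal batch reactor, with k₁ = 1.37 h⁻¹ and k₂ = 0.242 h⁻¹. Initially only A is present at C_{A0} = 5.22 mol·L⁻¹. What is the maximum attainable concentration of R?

3.60 mol·L⁻¹

At the optimum, C_{R,max}/C_{A0} = (k₁/k₂)^[k₂/(k₂−k₁)].
= (1.37/0.242)^(0.242/(0.242−1.37)) = (5.661)^(-0.2145) = 0.6894.
C_{R,max} = 0.6894×5.22 = 3.60 mol·L⁻¹.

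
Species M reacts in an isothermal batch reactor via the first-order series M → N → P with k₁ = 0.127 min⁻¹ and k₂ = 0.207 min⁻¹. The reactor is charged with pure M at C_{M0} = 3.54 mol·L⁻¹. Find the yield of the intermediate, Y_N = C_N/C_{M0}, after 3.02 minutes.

0.232

Solving the coupled first-order balances gives C_N(t) = [k₁/(k₂−k₁)]·C_{M0}·(e^(−k₁t) − e^(−k₂t)).
e^(−k₁t) = e^(−0.127×3.02) = e^(−0.3835) = 0.6814; e^(−k₂t) = e^(−0.6251) = 0.5352.
C_N = 0.127×3.54/(0.207−0.127) × (0.6814−0.5352) = 5.620×0.1463 = 0.8219 mol·L⁻¹.
Y_N = C_N/C_{M0} = 0.8219/3.54 = 0.232.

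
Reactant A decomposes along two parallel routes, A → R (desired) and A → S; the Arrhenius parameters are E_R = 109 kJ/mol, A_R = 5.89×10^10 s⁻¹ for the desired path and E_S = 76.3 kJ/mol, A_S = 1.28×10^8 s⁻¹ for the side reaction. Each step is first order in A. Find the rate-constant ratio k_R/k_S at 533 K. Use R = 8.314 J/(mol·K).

0.287

With equal orders, S_{R/S} = k_R/k_S = (A_R/A_S)·exp[(E_S−E_R)/(RT)].
(E_S−E_R)/(RT) = (76.3−109)×10³/(8.314×533) = -32700/4431 = -7.379.
k_R/k_S = (5.89×10^10/1.28×10^8)·exp(-7.379) = 460.2 × 6.241×10^-4 = 0.287.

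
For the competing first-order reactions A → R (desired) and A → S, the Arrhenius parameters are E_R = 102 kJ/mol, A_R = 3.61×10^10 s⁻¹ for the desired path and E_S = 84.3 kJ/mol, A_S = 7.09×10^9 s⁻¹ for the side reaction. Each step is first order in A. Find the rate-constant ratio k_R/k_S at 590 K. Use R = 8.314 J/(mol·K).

Since both paths have the same order in A, the concentration cancels and S_{R/S} = k_R/k_S = (A_R/A_S)·exp[(E_S−E_R)/(RT)].
(E_S−E_R)/(RT) = (84.3−102)×10³/(8.314×590) = -17700/4905 = -3.608.
k_R/k_S = (3.61×10^10/7.09×10^9)·exp(-3.608) = 5.092 × 0.02710 = 0.138.

0.138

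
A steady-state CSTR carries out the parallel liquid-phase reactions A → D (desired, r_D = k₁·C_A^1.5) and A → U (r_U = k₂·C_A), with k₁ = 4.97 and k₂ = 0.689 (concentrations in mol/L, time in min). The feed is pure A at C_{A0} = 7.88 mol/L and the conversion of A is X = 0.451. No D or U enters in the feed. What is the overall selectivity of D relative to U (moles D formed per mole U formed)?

Exit C_A = C_{A0}(1−X) = 7.88×0.549 = 4.326 mol/L.
A CSTR operates uniformly at the exit composition, giving r_D = 44.72 and r_U = 2.981 (each k·C_A^n at C_A = 4.326).
Overall selectivity = C_D/C_U = r_Dτ/(r_Uτ) = r_D/r_U = 15.0.

15.0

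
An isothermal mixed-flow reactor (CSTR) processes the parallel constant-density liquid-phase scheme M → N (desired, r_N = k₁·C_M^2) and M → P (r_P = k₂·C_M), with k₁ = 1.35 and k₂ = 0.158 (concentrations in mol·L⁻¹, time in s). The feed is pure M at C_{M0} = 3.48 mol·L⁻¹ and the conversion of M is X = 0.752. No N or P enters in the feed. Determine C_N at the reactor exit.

Exit C_M = C_{M0}(1−X) = 3.48×0.248 = 0.8630 mol·L⁻¹.
In a CSTR the entire volume is at exit conditions, so r_N = 1.35×0.8630^2 = 1.006 and r_P = 0.158×0.8630 = 0.1364.
Fraction of consumed M going to N: r_N/(r_N+r_P) = 0.8806.
C_N = 0.8806·C_{M0}·X = 0.8806×3.48×0.752 = 2.30 mol·L⁻¹.

2.30 mol·L⁻¹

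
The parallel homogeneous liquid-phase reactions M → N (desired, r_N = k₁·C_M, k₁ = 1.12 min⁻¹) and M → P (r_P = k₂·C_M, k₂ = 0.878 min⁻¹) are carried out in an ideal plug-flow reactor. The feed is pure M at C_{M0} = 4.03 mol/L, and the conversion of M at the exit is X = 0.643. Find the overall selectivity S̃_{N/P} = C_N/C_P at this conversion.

C_M = C_{M0}(1−X) = 1.439 mol/L.
Both paths are first order in M, so the instantaneous fraction to N is constant: dC_N/d(−C_M) = k₁/(k₁+k₂) = 0.5606.
C_N = 0.5606·(C_{M0}−C_M) = 0.5606×2.591 = 1.45 mol/L.
C_P = (C_{M0}−C_M)−C_N = 1.139 mol/L; S̃_{N/P} = 1.453/1.139 = 1.28.

1.28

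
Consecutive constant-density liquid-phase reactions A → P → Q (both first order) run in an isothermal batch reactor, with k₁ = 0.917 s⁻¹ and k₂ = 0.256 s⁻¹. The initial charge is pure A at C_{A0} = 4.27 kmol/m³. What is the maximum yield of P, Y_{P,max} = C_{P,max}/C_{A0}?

At the optimum, C_{P,max}/C_{A0} = (k₁/k₂)^[k₂/(k₂−k₁)].
= (0.917/0.256)^(0.256/(0.256−0.917)) = (3.582)^(-0.3873) = 0.6101.

0.610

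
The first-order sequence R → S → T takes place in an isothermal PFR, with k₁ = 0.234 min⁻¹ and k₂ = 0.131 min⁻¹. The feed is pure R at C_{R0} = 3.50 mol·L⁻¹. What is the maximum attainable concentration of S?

Evaluating C_S at τ_opt = ln(k₂/k₁)/(k₂−k₁) gives C_{S,max}/C_{R0} = (k₁/k₂)^[k₂/(k₂−k₁)].
= (0.234/0.131)^(0.131/(0.131−0.234)) = (1.786)^(-1.272) = 0.4782.
C_{S,max} = 0.4782×3.50 = 1.67 mol·L⁻¹.

1.67 mol·L⁻¹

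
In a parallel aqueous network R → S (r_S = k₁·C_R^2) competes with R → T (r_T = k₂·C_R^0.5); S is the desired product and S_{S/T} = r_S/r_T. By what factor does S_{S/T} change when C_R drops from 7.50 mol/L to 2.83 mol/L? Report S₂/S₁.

S_{S/T} = (k₁/k₂)·C_R^1.5, so S₂/S₁ = (C_{R,2}/C_{R,1})^1.5.
= (2.83/7.50)^1.5 = (0.3773)^1.5 = 0.232.

0.232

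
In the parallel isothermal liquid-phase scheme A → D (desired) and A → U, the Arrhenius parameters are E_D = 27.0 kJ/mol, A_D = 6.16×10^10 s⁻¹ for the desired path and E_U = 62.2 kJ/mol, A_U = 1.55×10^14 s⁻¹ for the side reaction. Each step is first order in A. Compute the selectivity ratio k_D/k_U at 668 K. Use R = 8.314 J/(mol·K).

k_D/k_U = (A_D/A_U)·exp[−(E_D−E_U)/(RT)] = (A_D/A_U)·exp[(E_U−E_D)/(RT)].
(E_U−E_D)/(RT) = (62.2−27.0)×10³/(8.314×668) = 35200/5554 = 6.338.
k_D/k_U = (6.16×10^10/1.55×10^14)·exp(6.338) = 3.974×10^-4 × 565.7 = 0.225.
Since E_D < E_U, lowering the temperature improves selectivity toward D.

0.225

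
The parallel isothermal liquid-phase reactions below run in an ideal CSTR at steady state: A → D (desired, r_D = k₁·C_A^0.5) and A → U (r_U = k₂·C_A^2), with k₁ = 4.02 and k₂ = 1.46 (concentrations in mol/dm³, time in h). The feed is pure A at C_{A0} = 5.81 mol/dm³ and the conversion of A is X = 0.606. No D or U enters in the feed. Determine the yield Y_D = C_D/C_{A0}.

0.268

Exit C_A = C_{A0}(1−X) = 5.81×0.394 = 2.289 mol/dm³.
In a CSTR the entire volume is at exit conditions, so r_D = 4.02×2.289^0.5 = 6.082 and r_U = 1.46×2.289^2 = 7.651.
Fraction of consumed A going to D: r_D/(r_D+r_U) = 0.4429.
C_D = 0.4429·C_{A0}·X = 0.4429×5.81×0.606 = 1.56 mol/dm³; Y_D = C_D/C_{A0} = 0.268.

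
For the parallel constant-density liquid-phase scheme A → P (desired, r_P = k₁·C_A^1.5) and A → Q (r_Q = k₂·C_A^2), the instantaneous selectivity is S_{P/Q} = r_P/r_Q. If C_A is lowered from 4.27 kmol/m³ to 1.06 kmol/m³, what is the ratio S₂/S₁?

S_{P/Q} = (k₁/k₂)·C_A^-0.5, so S₂/S₁ = (C_{A,2}/C_{A,1})^-0.5.
= (1.06/4.27)^(-0.5) = (0.2482)^(-0.5) = 2.01.

2.01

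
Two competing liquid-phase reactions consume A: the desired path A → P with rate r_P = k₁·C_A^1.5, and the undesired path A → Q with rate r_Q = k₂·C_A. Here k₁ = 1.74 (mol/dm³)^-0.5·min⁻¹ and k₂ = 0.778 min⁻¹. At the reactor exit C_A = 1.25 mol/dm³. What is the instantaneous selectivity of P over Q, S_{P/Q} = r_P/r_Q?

2.50

S_{P/Q} = r_P/r_Q = (k₁·C_A^1.5)/(k₂·C_A) = (k₁/k₂)·C_A^0.5.
= (1.74×1.250^1.5) / (0.778×1.250) = 2.432/0.9725 = 2.50.
Since the desired path is higher order in A, keeping C_A high (PFR or concentrated feed) favours P.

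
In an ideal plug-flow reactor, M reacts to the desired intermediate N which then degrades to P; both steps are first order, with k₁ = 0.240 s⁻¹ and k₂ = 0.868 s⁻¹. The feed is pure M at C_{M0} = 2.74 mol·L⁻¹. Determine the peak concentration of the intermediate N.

Evaluating C_N at τ_opt = ln(k₂/k₁)/(k₂−k₁) gives C_{N,max}/C_{M0} = (k₁/k₂)^[k₂/(k₂−k₁)].
= (0.240/0.868)^(0.868/(0.868−0.240)) = (0.2765)^(1.382) = 0.1692.
C_{N,max} = 0.1692×2.74 = 0.464 mol·L⁻¹.

0.464 mol·L⁻¹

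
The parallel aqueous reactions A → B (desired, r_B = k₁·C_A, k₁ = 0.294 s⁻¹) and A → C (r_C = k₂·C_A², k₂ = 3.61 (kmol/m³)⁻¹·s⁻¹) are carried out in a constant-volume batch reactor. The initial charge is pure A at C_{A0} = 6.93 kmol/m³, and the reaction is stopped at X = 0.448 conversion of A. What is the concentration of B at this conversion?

0.0476 kmol/m³

C_A = C_{A0}(1−X) = 3.825 kmol/m³.
Along a PFR/batch, dC_B/dC_A = −r_B/(r_B+r_C) = −k₁/(k₁+k₂·C_A).
Integrating from C_{A0} to C_A: C_B = (0.294/3.61)·ln[(0.294+3.61·6.93)/(0.294+3.61·3.83)] = 0.08144·ln(25.31/14.10) = 0.04763 kmol/m³.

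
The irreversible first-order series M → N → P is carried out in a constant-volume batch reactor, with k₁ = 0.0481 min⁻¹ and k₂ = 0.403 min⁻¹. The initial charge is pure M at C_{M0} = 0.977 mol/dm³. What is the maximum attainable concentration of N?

At the optimum, C_{N,max}/C_{M0} = (k₁/k₂)^[k₂/(k₂−k₁)].
= (0.0481/0.403)^(0.403/(0.403−0.0481)) = (0.1194)^(1.136) = 0.08948.
C_{N,max} = 0.08948×0.977 = 0.0874 mol/dm³.

0.0874 mol/dm³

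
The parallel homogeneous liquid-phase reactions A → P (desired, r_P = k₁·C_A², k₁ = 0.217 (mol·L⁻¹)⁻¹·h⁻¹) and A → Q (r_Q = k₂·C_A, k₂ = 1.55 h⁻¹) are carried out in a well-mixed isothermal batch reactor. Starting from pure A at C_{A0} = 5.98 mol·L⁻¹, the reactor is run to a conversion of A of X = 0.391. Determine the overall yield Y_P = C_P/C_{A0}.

C_A = C_{A0}(1−X) = 3.642 mol·L⁻¹.
Along a PFR/batch, dC_Q/dC_A = −r_Q/(r_P+r_Q) = −k₂/(k₂+k₁·C_A).
Integrating from C_{A0} to C_A: C_Q = (1.55/0.217)·ln[(1.55+0.217·5.98)/(1.55+0.217·3.64)] = 7.143·ln(2.848/2.340) = 1.402 mol·L⁻¹.
Then C_P = (C_{A0}−C_A) − C_Q = 2.338 − 1.402 = 0.9365 mol·L⁻¹.
Y_P = C_P/C_{A0} = 0.9365/5.98 = 0.157.

0.157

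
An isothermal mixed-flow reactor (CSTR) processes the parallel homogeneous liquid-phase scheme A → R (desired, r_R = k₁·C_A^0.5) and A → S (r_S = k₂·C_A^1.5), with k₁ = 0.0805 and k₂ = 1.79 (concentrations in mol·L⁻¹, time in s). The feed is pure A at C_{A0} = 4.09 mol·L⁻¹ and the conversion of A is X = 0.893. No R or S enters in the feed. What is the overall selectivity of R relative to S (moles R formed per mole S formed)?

0.103

Exit C_A = C_{A0}(1−X) = 4.09×0.107 = 0.4376 mol·L⁻¹.
Rates in a CSTR are evaluated at the outlet concentration: r_R = 0.0805×0.4376^0.5 = 0.05325, r_S = 1.79×0.4376^1.5 = 0.5182.
Overall selectivity = C_R/C_S = r_Rτ/(r_Sτ) = r_R/r_S = 0.103.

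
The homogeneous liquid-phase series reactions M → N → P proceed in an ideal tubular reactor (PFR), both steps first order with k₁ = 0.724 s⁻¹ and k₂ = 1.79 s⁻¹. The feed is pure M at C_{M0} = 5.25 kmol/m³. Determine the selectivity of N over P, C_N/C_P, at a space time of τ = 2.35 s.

For first-order series with pure M initially, C_N(τ) = k₁C_{M0}/(k₂−k₁)·(e^(−k₁τ) − e^(−k₂τ)).
e^(−k₁τ) = e^(−0.724×2.35) = e^(−1.701) = 0.1824; e^(−k₂τ) = e^(−4.207) = 0.01490.
C_N = 0.724×5.25/(1.79−0.724) × (0.1824−0.01490) = 3.566×0.1675 = 0.5974 kmol/m³.
C_M = C_{M0}e^(−k₁τ) = 0.9577 kmol/m³, so C_P = C_{M0}−C_M−C_N = 3.695 kmol/m³; C_N/C_P = 0.162.

0.162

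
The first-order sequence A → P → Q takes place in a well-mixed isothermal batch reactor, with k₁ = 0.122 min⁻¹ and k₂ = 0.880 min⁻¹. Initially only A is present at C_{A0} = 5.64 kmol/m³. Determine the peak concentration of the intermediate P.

0.569 kmol/m³

At the optimum, C_{P,max}/C_{A0} = (k₁/k₂)^[k₂/(k₂−k₁)].
= (0.122/0.880)^(0.880/(0.880−0.122)) = (0.1386)^(1.161) = 0.1009.
C_{P,max} = 0.1009×5.64 = 0.569 kmol/m³.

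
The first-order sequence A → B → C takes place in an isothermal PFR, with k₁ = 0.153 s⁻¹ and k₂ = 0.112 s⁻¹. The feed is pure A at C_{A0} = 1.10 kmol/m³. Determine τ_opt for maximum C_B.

7.61 s

Setting dC_B/dτ = 0 gives τ_opt = ln(k₂/k₁)/(k₂−k₁).
= ln(0.112/0.153)/(0.112−0.153) = ln(0.7320)/-0.04100 = -0.3119/-0.04100 = 7.61 s.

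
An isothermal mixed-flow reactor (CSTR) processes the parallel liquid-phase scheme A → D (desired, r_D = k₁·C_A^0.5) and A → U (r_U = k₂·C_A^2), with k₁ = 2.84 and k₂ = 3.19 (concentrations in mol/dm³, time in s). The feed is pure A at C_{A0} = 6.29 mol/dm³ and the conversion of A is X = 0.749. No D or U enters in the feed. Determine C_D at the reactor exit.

Exit C_A = C_{A0}(1−X) = 6.29×0.251 = 1.579 mol/dm³.
A CSTR operates uniformly at the exit composition, giving r_D = 3.568 and r_U = 7.951 (each k·C_A^n at C_A = 1.579).
Fraction of consumed A going to D: r_D/(r_D+r_U) = 0.3098.
C_D = 0.3098·C_{A0}·X = 0.3098×6.29×0.749 = 1.46 mol/dm³.

1.46 mol/dm³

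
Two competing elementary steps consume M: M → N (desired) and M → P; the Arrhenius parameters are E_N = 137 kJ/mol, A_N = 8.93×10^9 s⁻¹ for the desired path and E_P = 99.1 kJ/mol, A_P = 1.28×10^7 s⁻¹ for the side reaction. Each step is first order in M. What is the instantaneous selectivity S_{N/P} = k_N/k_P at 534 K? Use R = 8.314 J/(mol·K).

With equal orders, S_{N/P} = k_N/k_P = (A_N/A_P)·exp[(E_P−E_N)/(RT)].
(E_P−E_N)/(RT) = (99.1−137)×10³/(8.314×534) = -37900/4440 = -8.537.
k_N/k_P = (8.93×10^9/1.28×10^7)·exp(-8.537) = 697.7 × 1.961×10^-4 = 0.137.
Since E_N > E_P, raising the temperature improves selectivity toward N.

0.137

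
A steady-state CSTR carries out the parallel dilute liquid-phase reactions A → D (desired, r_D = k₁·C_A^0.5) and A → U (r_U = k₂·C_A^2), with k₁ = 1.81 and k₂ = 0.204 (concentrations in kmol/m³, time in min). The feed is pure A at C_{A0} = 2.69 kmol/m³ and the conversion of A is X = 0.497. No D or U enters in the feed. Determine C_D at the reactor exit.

1.14 kmol/m³

Exit C_A = C_{A0}(1−X) = 2.69×0.503 = 1.353 kmol/m³.
Rates in a CSTR are evaluated at the outlet concentration: r_D = 1.81×1.353^0.5 = 2.105, r_U = 0.204×1.353^2 = 0.3735.
Fraction of consumed A going to D: r_D/(r_D+r_U) = 0.8493.
C_D = 0.8493·C_{A0}·X = 0.8493×2.69×0.497 = 1.14 kmol/m³.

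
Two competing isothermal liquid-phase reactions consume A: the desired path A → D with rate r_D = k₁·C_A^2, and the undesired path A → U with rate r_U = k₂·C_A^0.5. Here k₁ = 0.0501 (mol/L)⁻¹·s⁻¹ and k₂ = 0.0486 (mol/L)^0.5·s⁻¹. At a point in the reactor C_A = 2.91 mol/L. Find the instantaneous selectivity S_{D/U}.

S_{D/U} = r_D/r_U = (k₁·C_A^2)/(k₂·C_A^0.5) = (k₁/k₂)·C_A^1.5.
= (0.0501×2.910^2) / (0.0486×2.910^0.5) = 0.4243/0.08291 = 5.12.

5.12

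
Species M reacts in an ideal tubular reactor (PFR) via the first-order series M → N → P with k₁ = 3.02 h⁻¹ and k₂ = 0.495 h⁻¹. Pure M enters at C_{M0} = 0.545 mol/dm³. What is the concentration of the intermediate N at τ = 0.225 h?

The intermediate concentration in a first-order A→B→C sequence is C_N = k₁C_{M0}(e^(−k₁τ) − e^(−k₂τ))/(k₂−k₁).
e^(−k₁τ) = e^(−3.02×0.225) = e^(−0.6795) = 0.5069; e^(−k₂τ) = e^(−0.1114) = 0.8946.
C_N = 3.02×0.545/(0.495−3.02) × (0.5069−0.8946) = (-0.6518)×(-0.3877) = 0.2527 mol/dm³.

0.253 mol/dm³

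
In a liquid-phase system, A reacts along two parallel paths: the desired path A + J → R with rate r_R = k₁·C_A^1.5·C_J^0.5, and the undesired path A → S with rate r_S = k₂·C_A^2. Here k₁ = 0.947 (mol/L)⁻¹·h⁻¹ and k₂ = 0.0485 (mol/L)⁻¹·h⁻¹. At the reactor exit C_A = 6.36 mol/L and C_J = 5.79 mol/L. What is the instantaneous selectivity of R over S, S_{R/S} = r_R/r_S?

18.6

S_{R/S} = r_R/r_S = (k₁·C_A^1.5·C_J^0.5)/(k₂·C_A^2) = (k₁/k₂)·C_A^-0.5·C_J^0.5.
= (0.947×6.360^1.5×5.790^0.5) / (0.0485×6.360^2) = 36.55/1.962 = 18.6.
The undesired path is higher order in A, so low C_A (CSTR or dilute feed) favours R.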